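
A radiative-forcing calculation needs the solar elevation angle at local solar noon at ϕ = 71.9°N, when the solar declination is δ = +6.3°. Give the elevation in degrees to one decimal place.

24.4°

At local noon the hour angle is zero, so the zenith angle equals |ϕ − δ| = |+71.9° − (+6.300°)| = 65.600°.
Elevation = 90° − 65.600° = 24.4°.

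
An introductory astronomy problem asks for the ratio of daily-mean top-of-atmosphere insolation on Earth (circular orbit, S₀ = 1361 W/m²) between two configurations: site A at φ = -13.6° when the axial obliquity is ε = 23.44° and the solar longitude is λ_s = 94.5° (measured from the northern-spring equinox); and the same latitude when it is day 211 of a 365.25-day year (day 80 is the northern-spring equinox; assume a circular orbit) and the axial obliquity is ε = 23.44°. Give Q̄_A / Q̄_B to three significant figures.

Q̄_A / Q̄_B ≈ 0.923

— Configuration A (φ=-13.6°):
Solar declination: sin δ = sin ε · sin λ_s = sin 23.44° × sin 94.5° = 0.39656, so δ = +23.363°.
cos H₀ = −tan(-13.6°) tan(+23.363°) = 0.1045, H₀ = 1.4661 rad.
Bracket: H₀ sin φ sin δ + cos φ cos δ sin H₀ = 1.4661×-0.23514×0.39656 + 0.97196×0.91801×0.99452 = -0.136710 + 0.887379 = 0.750669.
Q̄ = (S₀/π) × [bracket] = (1361/π) × 0.750669 = 325.20 W/m².
— Configuration B (φ=-13.6°):
Solar longitude: λ_s = 360° × (211 − 80)/365.25 = 129.117°.
sin δ = sin 23.44° × sin 129.117° = 0.30863, so δ = +17.977°.
cos H₀ = −tan(-13.6°) tan(+17.977°) = 0.0785, H₀ = 1.4922 rad.
Bracket: H₀ sin φ sin δ + cos φ cos δ sin H₀ = 1.4922×-0.23514×0.30863 + 0.97196×0.95118×0.99691 = -0.108291 + 0.921652 = 0.813361.
Q̄ = (S₀/π) × [bracket] = (1361/π) × 0.813361 = 352.36 W/m².
Ratio Q̄_A / Q̄_B = 325.20 / 352.36 = 0.9229.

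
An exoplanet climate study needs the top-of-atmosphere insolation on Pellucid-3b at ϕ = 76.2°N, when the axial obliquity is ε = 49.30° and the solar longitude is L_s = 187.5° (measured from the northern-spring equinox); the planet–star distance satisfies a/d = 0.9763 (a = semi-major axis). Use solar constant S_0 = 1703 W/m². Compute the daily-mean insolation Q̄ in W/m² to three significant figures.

Solar declination: sin δ = sin ε · sin L_s = sin 49.30° × sin 187.5° = -0.09896, so δ = -5.679°.
cos h₀ = −tan(+76.2°) tan(-5.679°) = 0.4049, h₀ = 1.1540 rad.
Bracket: h₀ sin ϕ sin δ + cos ϕ cos δ sin h₀ = 1.1540×0.97113×-0.09896 + 0.23853×0.99509×0.91438 = -0.110903 + 0.217036 = 0.106133.
Inverse-square distance factor (a/d)² = 0.9763² = 0.953162.
Q̄ = (S_0/π) × 0.953162 × [bracket] = (1703/π) × 0.953162 × 0.106133 = 54.84 W/m².

Q̄ ≈ 54.8 W/m²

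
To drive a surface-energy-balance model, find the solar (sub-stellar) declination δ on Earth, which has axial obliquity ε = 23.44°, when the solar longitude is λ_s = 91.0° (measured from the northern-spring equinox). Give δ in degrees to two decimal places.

sin δ = sin ε · sin λ_s = sin 23.44° × sin 91.0° = 0.397728.
δ = arcsin(0.397728) = +23.44°.

δ = +23.44°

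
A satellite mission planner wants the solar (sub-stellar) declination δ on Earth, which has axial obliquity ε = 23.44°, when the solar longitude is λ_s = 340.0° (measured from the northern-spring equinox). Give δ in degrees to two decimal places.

sin δ = sin ε · sin λ_s = sin 23.44° × sin 340.0° = -0.136052.
δ = arcsin(-0.136052) = -7.82°.

δ = -7.82°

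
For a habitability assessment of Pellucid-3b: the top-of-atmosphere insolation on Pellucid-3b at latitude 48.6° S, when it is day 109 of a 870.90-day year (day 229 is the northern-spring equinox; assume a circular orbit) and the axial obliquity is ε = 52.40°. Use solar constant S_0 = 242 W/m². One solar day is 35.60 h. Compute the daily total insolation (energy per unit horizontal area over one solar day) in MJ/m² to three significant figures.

Solar longitude: L_s = 360° × (109 − 229)/870.90 = -49.604°, i.e. -49.604° + 360° = 310.396°.
sin δ = sin 52.40° × sin 310.396° = -0.60339, so δ = -37.113°.
cos h₀ = −tan(-48.6°) tan(-37.113°) = -0.8583, h₀ = 2.6027 rad.
Bracket: h₀ sin ϕ sin δ + cos ϕ cos δ sin h₀ = 2.6027×-0.75011×-0.60339 + 0.66131×0.79744×0.51321 = 1.178005 + 0.270644 = 1.448649.
Q̄ = (S_0/π) × [bracket] = (242/π) × 1.448649 = 111.59 W/m².
Daily total = Q̄ × 35.60 h × 3600 s/h = 111.59 × 35.60 × 3600 / 10⁶ = 14.30 MJ/m².

14.3 MJ/m²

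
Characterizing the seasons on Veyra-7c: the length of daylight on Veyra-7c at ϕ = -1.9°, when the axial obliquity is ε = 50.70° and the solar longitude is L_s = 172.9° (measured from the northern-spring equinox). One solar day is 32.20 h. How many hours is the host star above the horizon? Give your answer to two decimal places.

16.07 h

Solar declination: sin δ = sin ε · sin L_s = sin 50.70° × sin 172.9° = 0.09565, so δ = +5.489°.
cos h₀ = −tan ϕ · tan δ = −tan(-1.9°) × tan(+5.489°) = 0.0032, so h₀ = 1.5676 rad = 89.82°.
Daylight = 2h₀/(2π) × 32.20 h = (1.5676/π) × 32.20 = 16.07 h.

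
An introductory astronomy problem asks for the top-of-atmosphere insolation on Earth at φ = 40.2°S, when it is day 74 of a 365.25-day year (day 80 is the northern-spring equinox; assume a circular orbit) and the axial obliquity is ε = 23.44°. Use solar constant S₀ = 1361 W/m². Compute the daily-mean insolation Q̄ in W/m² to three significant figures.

Solar longitude: λ_s = 360° × (74 − 80)/365.25 = -5.914°, i.e. -5.914° + 360° = 354.086°.
sin δ = sin 23.44° × sin 354.086° = -0.04098, so δ = -2.349°.
cos H₀ = −tan(-40.2°) tan(-2.349°) = -0.0347, H₀ = 1.6055 rad.
Bracket: H₀ sin φ sin δ + cos φ cos δ sin H₀ = 1.6055×-0.64546×-0.04098 + 0.76380×0.99916×0.99940 = 0.042467 + 0.762701 = 0.805168.
Q̄ = (S₀/π) × [bracket] = (1361/π) × 0.805168 = 348.8 W/m².

Q̄ ≈ 349 W/m²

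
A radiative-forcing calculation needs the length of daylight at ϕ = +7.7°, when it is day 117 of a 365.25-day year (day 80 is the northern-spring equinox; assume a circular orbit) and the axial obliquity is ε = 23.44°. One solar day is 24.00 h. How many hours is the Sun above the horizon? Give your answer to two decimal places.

Solar longitude: L_s = 360° × (117 − 80)/365.25 = 36.468°.
sin δ = sin 23.44° × sin 36.468° = 0.23644, so δ = +13.676°.
cos h₀ = −tan ϕ · tan δ = −tan(+7.7°) × tan(+13.676°) = -0.0329, so h₀ = 1.6037 rad = 91.89°.
Daylight = 2h₀/(2π) × 24.00 h = (1.6037/π) × 24.00 = 12.25 h.

12.25 h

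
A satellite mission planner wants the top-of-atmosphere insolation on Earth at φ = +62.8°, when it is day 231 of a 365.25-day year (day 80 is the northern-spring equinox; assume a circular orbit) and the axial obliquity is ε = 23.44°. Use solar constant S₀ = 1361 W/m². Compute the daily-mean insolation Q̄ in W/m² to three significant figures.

Solar longitude: λ_s = 360° × (231 − 80)/365.25 = 148.830°.
sin δ = sin 23.44° × sin 148.830° = 0.20589, so δ = +11.882°.
cos H₀ = −tan(+62.8°) tan(+11.882°) = -0.4094, H₀ = 1.9926 rad.
Bracket: H₀ sin φ sin δ + cos φ cos δ sin H₀ = 1.9926×0.88942×0.20589 + 0.45710×0.97858×0.91236 = 0.364890 + 0.408107 = 0.772997.
Q̄ = (S₀/π) × [bracket] = (1361/π) × 0.772997 = 334.9 W/m².

Q̄ ≈ 335 W/m²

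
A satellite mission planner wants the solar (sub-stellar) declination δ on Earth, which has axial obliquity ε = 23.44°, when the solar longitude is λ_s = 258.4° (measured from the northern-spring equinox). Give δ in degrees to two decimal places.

δ = -22.93°

sin δ = sin ε · sin λ_s = sin 23.44° × sin 258.4° = -0.389664.
δ = arcsin(-0.389664) = -22.93°.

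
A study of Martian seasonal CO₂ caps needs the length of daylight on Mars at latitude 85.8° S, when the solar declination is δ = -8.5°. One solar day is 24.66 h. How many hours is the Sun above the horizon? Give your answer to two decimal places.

24.66 h

Sunrise equation: cos H₀ = −tan φ · tan δ = -2.0351 ≤ −1, so the Sun never sets (polar day) and H₀ = π.
Daylight = 2H₀/(2π) × 24.66 h = (3.1416/π) × 24.66 = 24.66 h.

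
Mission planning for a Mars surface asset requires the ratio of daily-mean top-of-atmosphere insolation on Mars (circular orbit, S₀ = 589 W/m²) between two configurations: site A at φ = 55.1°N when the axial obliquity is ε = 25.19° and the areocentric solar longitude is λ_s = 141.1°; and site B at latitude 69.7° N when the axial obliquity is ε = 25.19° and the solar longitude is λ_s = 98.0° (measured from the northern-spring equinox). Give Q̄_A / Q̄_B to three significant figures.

— Configuration A (φ=+55.1°):
sin δ = sin 25.19° × sin 141.1° = 0.26727, so δ = +15.502°.
cos H₀ = −tan(+55.1°) tan(+15.502°) = -0.3976, H₀ = 1.9797 rad.
Bracket: H₀ sin φ sin δ + cos φ cos δ sin H₀ = 1.9797×0.82015×0.26727 + 0.57215×0.96362×0.91756 = 0.433953 + 0.505883 = 0.939836.
Q̄ = (S₀/π) × [bracket] = (589/π) × 0.939836 = 176.20 W/m².
— Configuration B (φ=+69.7°):
Solar declination: sin δ = sin ε · sin λ_s = sin 25.19° × sin 98.0° = 0.42148, so δ = +24.928°.
cos H₀ = −tan(+69.7°) tan(+24.928°) = -1.2565 ≤ −1 ⇒ polar day, H₀ = π.
Bracket: H₀ sin φ sin δ + cos φ cos δ sin H₀ = 3.1416×0.93789×0.42148 + 0.34694×0.90684×0.00000 = 1.241880 + 0.000000 = 1.241880.
Q̄ = (S₀/π) × [bracket] = (589/π) × 1.241880 = 232.83 W/m².
Ratio Q̄_A / Q̄_B = 176.20 / 232.83 = 0.7568.

Q̄_A / Q̄_B ≈ 0.757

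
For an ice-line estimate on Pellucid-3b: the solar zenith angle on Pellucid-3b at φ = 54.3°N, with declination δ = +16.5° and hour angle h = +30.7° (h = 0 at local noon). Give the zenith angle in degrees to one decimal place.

cos θ_z = sin φ sin δ + cos φ cos δ cos h = 0.230644 + 0.481097 = 0.711741.
θ_z = arccos(0.711741) = 44.6°.

θ_z = 44.6°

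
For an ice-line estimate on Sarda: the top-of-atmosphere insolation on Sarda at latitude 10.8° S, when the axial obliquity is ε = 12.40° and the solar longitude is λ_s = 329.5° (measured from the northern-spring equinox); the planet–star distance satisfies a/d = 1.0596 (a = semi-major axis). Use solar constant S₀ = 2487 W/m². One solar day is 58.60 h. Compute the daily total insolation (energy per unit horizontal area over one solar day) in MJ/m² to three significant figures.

Solar declination: sin δ = sin ε · sin λ_s = sin 12.40° × sin 329.5° = -0.10899, so δ = -6.257°.
cos H₀ = −tan(-10.8°) tan(-6.257°) = -0.0209, H₀ = 1.5917 rad.
Bracket: H₀ sin φ sin δ + cos φ cos δ sin H₀ = 1.5917×-0.18738×-0.10899 + 0.98229×0.99404×0.99978 = 0.032507 + 0.976221 = 1.008728.
Inverse-square distance factor (a/d)² = 1.0596² = 1.122752.
Q̄ = (S₀/π) × 1.122752 × [bracket] = (2487/π) × 1.122752 × 1.008728 = 896.57 W/m².
Daily total = Q̄ × 58.60 h × 3600 s/h = 896.57 × 58.60 × 3600 / 10⁶ = 189.1 MJ/m².

189 MJ/m²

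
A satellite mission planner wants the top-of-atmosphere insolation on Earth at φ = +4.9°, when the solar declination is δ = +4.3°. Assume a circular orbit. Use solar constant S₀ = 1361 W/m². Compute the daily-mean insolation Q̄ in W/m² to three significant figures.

cos H₀ = −tan(+4.9°) tan(+4.300°) = -0.0064, H₀ = 1.5772 rad.
Bracket: H₀ sin φ sin δ + cos φ cos δ sin H₀ = 1.5772×0.08542×0.07498 + 0.99635×0.99719×0.99998 = 0.010102 + 0.993530 = 1.003632.
Q̄ = (S₀/π) × [bracket] = (1361/π) × 1.003632 = 434.8 W/m².

Q̄ ≈ 435 W/m²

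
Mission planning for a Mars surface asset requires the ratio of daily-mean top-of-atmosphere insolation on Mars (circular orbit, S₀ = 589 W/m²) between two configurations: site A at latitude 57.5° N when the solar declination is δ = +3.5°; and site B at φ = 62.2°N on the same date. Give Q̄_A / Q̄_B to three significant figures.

Q̄_A / Q̄_B ≈ 1.12

— Configuration A (φ=+57.5°):
cos H₀ = −tan(+57.5°) tan(+3.500°) = -0.0960, H₀ = 1.6670 rad.
Bracket: H₀ sin φ sin δ + cos φ cos δ sin H₀ = 1.6670×0.84339×0.06105 + 0.53730×0.99813×0.99538 = 0.085832 + 0.533818 = 0.619650.
Q̄ = (S₀/π) × [bracket] = (589/π) × 0.619650 = 116.17 W/m².
— Configuration B (φ=+62.2°):
cos H₀ = −tan(+62.2°) tan(+3.500°) = -0.1160, H₀ = 1.6871 rad.
Bracket: H₀ sin φ sin δ + cos φ cos δ sin H₀ = 1.6871×0.88458×0.06105 + 0.46639×0.99813×0.99325 = 0.091109 + 0.462376 = 0.553485.
Q̄ = (S₀/π) × [bracket] = (589/π) × 0.553485 = 103.77 W/m².
Ratio Q̄_A / Q̄_B = 116.17 / 103.77 = 1.119.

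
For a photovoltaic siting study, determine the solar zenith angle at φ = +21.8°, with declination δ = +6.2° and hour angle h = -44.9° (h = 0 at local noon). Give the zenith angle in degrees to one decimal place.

cos θ_z = sin φ sin δ + cos φ cos δ cos h = 0.040107 + 0.653837 = 0.693944.
θ_z = arccos(0.693944) = 46.1°.

θ_z = 46.1°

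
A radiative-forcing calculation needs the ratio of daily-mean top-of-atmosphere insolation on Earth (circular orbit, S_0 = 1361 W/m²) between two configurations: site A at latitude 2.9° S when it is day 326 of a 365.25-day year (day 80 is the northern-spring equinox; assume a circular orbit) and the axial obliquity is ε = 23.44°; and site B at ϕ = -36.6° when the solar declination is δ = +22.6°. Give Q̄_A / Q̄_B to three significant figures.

Q̄_A / Q̄_B ≈ 2.31

— Configuration A (ϕ=-2.9°):
Solar longitude: L_s = 360° × (326 − 80)/365.25 = 242.464°.
sin δ = sin 23.44° × sin 242.464° = -0.35273, so δ = -20.654°.
cos h₀ = −tan(-2.9°) tan(-20.654°) = -0.0191, h₀ = 1.5899 rad.
Bracket: h₀ sin ϕ sin δ + cos ϕ cos δ sin h₀ = 1.5899×-0.05059×-0.35273 + 0.99872×0.93573×0.99982 = 0.028371 + 0.934364 = 0.962735.
Q̄ = (S_0/π) × [bracket] = (1361/π) × 0.962735 = 417.08 W/m².
— Configuration B (ϕ=-36.6°):
cos h₀ = −tan(-36.6°) tan(+22.600°) = 0.3091, h₀ = 1.2565 rad.
Bracket: h₀ sin ϕ sin δ + cos ϕ cos δ sin h₀ = 1.2565×-0.59622×0.38430 + 0.80282×0.92321×0.95102 = -0.287899 + 0.704869 = 0.416970.
Q̄ = (S_0/π) × [bracket] = (1361/π) × 0.416970 = 180.64 W/m².
Ratio Q̄_A / Q̄_B = 417.08 / 180.64 = 2.309.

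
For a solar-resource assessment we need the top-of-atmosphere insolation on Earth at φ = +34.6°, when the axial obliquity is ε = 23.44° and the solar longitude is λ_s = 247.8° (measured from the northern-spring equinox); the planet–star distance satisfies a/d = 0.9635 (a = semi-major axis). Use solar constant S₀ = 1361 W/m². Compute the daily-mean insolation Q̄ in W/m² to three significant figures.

Solar declination: sin δ = sin ε · sin λ_s = sin 23.44° × sin 247.8° = -0.36830, so δ = -21.611°.
cos H₀ = −tan(+34.6°) tan(-21.611°) = 0.2733, H₀ = 1.2940 rad.
Bracket: H₀ sin φ sin δ + cos φ cos δ sin H₀ = 1.2940×0.56784×-0.36830 + 0.82314×0.92971×0.96193 = -0.270621 + 0.736147 = 0.465526.
Inverse-square distance factor (a/d)² = 0.9635² = 0.928332.
Q̄ = (S₀/π) × 0.928332 × [bracket] = (1361/π) × 0.928332 × 0.465526 = 187.2 W/m².

Q̄ ≈ 187 W/m²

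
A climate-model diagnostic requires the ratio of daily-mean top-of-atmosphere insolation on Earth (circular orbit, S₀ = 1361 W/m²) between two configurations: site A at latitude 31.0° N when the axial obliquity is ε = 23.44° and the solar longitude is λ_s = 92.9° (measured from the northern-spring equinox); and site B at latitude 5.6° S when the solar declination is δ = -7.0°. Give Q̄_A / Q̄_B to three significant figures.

— Configuration A (φ=+31.0°):
Solar declination: sin δ = sin ε · sin λ_s = sin 23.44° × sin 92.9° = 0.39728, so δ = +23.408°.
cos H₀ = −tan(+31.0°) tan(+23.408°) = -0.2601, H₀ = 1.8339 rad.
Bracket: H₀ sin φ sin δ + cos φ cos δ sin H₀ = 1.8339×0.51504×0.39728 + 0.85717×0.91770×0.96558 = 0.375244 + 0.759549 = 1.134793.
Q̄ = (S₀/π) × [bracket] = (1361/π) × 1.134793 = 491.61 W/m².
— Configuration B (φ=-5.6°):
cos H₀ = −tan(-5.6°) tan(-7.000°) = -0.0120, H₀ = 1.5828 rad.
Bracket: H₀ sin φ sin δ + cos φ cos δ sin H₀ = 1.5828×-0.09758×-0.12187 + 0.99523×0.99255×0.99993 = 0.018823 + 0.987746 = 1.006569.
Q̄ = (S₀/π) × [bracket] = (1361/π) × 1.006569 = 436.07 W/m².
Ratio Q̄_A / Q̄_B = 491.61 / 436.07 = 1.127.

Q̄_A / Q̄_B ≈ 1.13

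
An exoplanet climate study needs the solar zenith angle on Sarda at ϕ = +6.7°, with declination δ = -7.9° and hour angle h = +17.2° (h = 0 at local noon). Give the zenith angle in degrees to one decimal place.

cos θ_z = sin ϕ sin δ + cos ϕ cos δ cos h = -0.016036 + 0.939750 = 0.923714.
θ_z = arccos(0.923714) = 22.5°.

θ_z = 22.5°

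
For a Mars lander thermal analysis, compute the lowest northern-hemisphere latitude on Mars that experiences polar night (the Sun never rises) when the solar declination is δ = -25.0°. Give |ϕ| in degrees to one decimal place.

Polar night requires cos h₀ = −tan ϕ tan δ ≥ 1, i.e. tan ϕ tan δ ≤ −1.
The boundary is |tan ϕ| · |tan δ| = 1, so |ϕ| = 90° − |δ| = 90° − 25.0° = 65.0° in the northern hemisphere.

|ϕ| = 65.0°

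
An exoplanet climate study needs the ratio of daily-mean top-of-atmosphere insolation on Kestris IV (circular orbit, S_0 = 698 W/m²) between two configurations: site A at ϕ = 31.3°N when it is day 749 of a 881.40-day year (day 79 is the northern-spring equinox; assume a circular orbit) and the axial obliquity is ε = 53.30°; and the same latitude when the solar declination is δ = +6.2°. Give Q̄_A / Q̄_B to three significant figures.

— Configuration A (ϕ=+31.3°):
Solar longitude: L_s = 360° × (749 − 79)/881.40 = 273.656°.
sin δ = sin 53.30° × sin 273.656° = -0.80014, so δ = -53.144°.
cos h₀ = −tan(+31.3°) tan(-53.144°) = 0.8111, h₀ = 0.6248 rad.
Bracket: h₀ sin ϕ sin δ + cos ϕ cos δ sin h₀ = 0.6248×0.51952×-0.80014 + 0.85446×0.59981×0.58493 = -0.259722 + 0.299785 = 0.040063.
Q̄ = (S_0/π) × [bracket] = (698/π) × 0.040063 = 8.9012 W/m².
— Configuration B (ϕ=+31.3°):
cos h₀ = −tan(+31.3°) tan(+6.200°) = -0.0661, h₀ = 1.6369 rad.
Bracket: h₀ sin ϕ sin δ + cos ϕ cos δ sin h₀ = 1.6369×0.51952×0.10800 + 0.85446×0.99415×0.99782 = 0.091843 + 0.847610 = 0.939453.
Q̄ = (S_0/π) × [bracket] = (698/π) × 0.939453 = 208.73 W/m².
Ratio Q̄_A / Q̄_B = 8.9012 / 208.73 = 0.04264.

Q̄_A / Q̄_B ≈ 0.0426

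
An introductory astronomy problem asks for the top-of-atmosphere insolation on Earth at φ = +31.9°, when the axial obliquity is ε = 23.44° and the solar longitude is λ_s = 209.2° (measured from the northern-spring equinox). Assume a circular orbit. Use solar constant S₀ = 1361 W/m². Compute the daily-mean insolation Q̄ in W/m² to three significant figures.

Q̄ ≈ 294 W/m²

Solar declination: sin δ = sin ε · sin λ_s = sin 23.44° × sin 209.2° = -0.19406, so δ = -11.190°.
cos H₀ = −tan(+31.9°) tan(-11.190°) = 0.1231, H₀ = 1.4473 rad.
Bracket: H₀ sin φ sin δ + cos φ cos δ sin H₀ = 1.4473×0.52844×-0.19406 + 0.84897×0.98099×0.99239 = -0.148419 + 0.826493 = 0.678074.
Q̄ = (S₀/π) × [bracket] = (1361/π) × 0.678074 = 293.8 W/m².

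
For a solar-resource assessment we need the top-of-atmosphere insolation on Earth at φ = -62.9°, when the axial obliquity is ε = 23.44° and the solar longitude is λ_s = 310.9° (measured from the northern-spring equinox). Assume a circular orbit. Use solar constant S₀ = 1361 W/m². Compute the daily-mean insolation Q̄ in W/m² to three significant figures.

Q̄ ≈ 407 W/m²

Solar declination: sin δ = sin ε · sin λ_s = sin 23.44° × sin 310.9° = -0.30067, so δ = -17.498°.
cos H₀ = −tan(-62.9°) tan(-17.498°) = -0.6161, H₀ = 2.2345 rad.
Bracket: H₀ sin φ sin δ + cos φ cos δ sin H₀ = 2.2345×-0.89021×-0.30067 + 0.45554×0.95373×0.78769 = 0.598085 + 0.342222 = 0.940307.
Q̄ = (S₀/π) × [bracket] = (1361/π) × 0.940307 = 407.4 W/m².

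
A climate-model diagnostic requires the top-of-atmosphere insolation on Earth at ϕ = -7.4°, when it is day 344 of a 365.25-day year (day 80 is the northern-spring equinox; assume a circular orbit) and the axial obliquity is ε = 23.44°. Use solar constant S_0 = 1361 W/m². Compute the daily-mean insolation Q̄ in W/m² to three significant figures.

Solar longitude: L_s = 360° × (344 − 80)/365.25 = 260.205°.
sin δ = sin 23.44° × sin 260.205° = -0.39199, so δ = -23.078°.
cos h₀ = −tan(-7.4°) tan(-23.078°) = -0.0553, h₀ = 1.6262 rad.
Bracket: h₀ sin ϕ sin δ + cos ϕ cos δ sin h₀ = 1.6262×-0.12880×-0.39199 + 0.99167×0.91997×0.99847 = 0.082104 + 0.910911 = 0.993015.
Q̄ = (S_0/π) × [bracket] = (1361/π) × 0.993015 = 430.2 W/m².

Q̄ ≈ 430 W/m²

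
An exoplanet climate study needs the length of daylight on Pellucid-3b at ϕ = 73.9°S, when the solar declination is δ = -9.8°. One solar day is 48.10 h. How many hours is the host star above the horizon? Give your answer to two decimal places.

33.87 h

cos h₀ = −tan ϕ · tan δ = −tan(-73.9°) × tan(-9.800°) = -0.5984, so h₀ = 2.2123 rad = 126.76°.
Daylight = 2h₀/(2π) × 48.10 h = (2.2123/π) × 48.10 = 33.87 h.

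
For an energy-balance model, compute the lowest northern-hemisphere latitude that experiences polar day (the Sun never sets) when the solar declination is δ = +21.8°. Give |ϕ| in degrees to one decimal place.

|ϕ| = 68.2°

Polar day requires cos h₀ = −tan ϕ tan δ ≤ −1, i.e. tan ϕ tan δ ≥ 1.
The boundary is |tan ϕ| · |tan δ| = 1, so |ϕ| = 90° − |δ| = 90° − 21.8° = 68.2° in the northern hemisphere.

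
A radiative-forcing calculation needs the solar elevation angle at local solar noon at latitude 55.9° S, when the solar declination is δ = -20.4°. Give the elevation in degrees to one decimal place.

54.5°

At local noon the hour angle is zero, so the zenith angle equals |φ − δ| = |-55.9° − (-20.400°)| = 35.500°.
Elevation = 90° − 35.500° = 54.5°.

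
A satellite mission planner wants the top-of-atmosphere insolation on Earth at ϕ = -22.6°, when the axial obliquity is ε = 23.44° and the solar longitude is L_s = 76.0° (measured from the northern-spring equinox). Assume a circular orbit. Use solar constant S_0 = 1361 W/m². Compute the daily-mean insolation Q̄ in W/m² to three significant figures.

Q̄ ≈ 274 W/m²

Solar declination: sin δ = sin ε · sin L_s = sin 23.44° × sin 76.0° = 0.38597, so δ = +22.704°.
cos h₀ = −tan(-22.6°) tan(+22.704°) = 0.1742, h₀ = 1.3957 rad.
Bracket: h₀ sin ϕ sin δ + cos ϕ cos δ sin h₀ = 1.3957×-0.38430×0.38597 + 0.92321×0.92251×0.98472 = -0.207022 + 0.838657 = 0.631635.
Q̄ = (S_0/π) × [bracket] = (1361/π) × 0.631635 = 273.6 W/m².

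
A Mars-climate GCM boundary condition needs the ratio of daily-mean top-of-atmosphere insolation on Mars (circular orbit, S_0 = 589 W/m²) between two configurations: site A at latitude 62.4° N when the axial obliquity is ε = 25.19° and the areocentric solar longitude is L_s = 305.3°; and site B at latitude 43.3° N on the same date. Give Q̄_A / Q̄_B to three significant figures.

— Configuration A (ϕ=+62.4°):
sin δ = sin 25.19° × sin 305.3° = -0.34737, so δ = -20.326°.
cos h₀ = −tan(+62.4°) tan(-20.326°) = 0.7086, h₀ = 0.7833 rad.
Bracket: h₀ sin ϕ sin δ + cos ϕ cos δ sin h₀ = 0.7833×0.88620×-0.34737 + 0.46330×0.93773×0.70564 = -0.241131 + 0.306566 = 0.065435.
Q̄ = (S_0/π) × [bracket] = (589/π) × 0.065435 = 12.268 W/m².
— Configuration B (ϕ=+43.3°):
cos h₀ = −tan(+43.3°) tan(-20.326°) = 0.3491, h₀ = 1.2142 rad.
Bracket: h₀ sin ϕ sin δ + cos ϕ cos δ sin h₀ = 1.2142×0.68582×-0.34737 + 0.72777×0.93773×0.93709 = -0.289263 + 0.639519 = 0.350256.
Q̄ = (S_0/π) × [bracket] = (589/π) × 0.350256 = 65.668 W/m².
Ratio Q̄_A / Q̄_B = 12.268 / 65.668 = 0.1868.

Q̄_A / Q̄_B ≈ 0.187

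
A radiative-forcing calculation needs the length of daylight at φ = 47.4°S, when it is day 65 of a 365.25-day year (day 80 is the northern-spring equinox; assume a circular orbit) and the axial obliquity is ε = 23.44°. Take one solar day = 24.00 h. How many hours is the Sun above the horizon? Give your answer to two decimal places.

Solar longitude: λ_s = 360° × (65 − 80)/365.25 = -14.784°, i.e. -14.784° + 360° = 345.216°.
sin δ = sin 23.44° × sin 345.216° = -0.10151, so δ = -5.826°.
cos H₀ = −tan φ · tan δ = −tan(-47.4°) × tan(-5.826°) = -0.1110, so H₀ = 1.6820 rad = 96.37°.
Daylight = 2H₀/(2π) × 24.00 h = (1.6820/π) × 24.00 = 12.85 h.

12.85 h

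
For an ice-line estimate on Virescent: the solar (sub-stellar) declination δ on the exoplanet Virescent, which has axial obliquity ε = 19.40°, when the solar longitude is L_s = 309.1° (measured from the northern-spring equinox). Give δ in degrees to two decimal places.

sin δ = sin ε · sin L_s = sin 19.40° × sin 309.1° = -0.257772.
δ = arcsin(-0.257772) = -14.94°.

δ = -14.94°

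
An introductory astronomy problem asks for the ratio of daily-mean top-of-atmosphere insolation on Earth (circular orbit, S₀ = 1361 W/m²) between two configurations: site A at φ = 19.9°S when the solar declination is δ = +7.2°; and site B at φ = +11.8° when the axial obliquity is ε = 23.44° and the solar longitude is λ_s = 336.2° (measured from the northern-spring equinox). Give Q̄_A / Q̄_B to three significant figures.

Q̄_A / Q̄_B ≈ 0.947

— Configuration A (φ=-19.9°):
cos H₀ = −tan(-19.9°) tan(+7.200°) = 0.0457, H₀ = 1.5250 rad.
Bracket: H₀ sin φ sin δ + cos φ cos δ sin H₀ = 1.5250×-0.34038×0.12533 + 0.94029×0.99211×0.99895 = -0.065056 + 0.931892 = 0.866836.
Q̄ = (S₀/π) × [bracket] = (1361/π) × 0.866836 = 375.53 W/m².
— Configuration B (φ=+11.8°):
Solar declination: sin δ = sin ε · sin λ_s = sin 23.44° × sin 336.2° = -0.16053, so δ = -9.237°.
cos H₀ = −tan(+11.8°) tan(-9.237°) = 0.0340, H₀ = 1.5368 rad.
Bracket: H₀ sin φ sin δ + cos φ cos δ sin H₀ = 1.5368×0.20450×-0.16053 + 0.97887×0.98703×0.99942 = -0.050451 + 0.965614 = 0.915163.
Q̄ = (S₀/π) × [bracket] = (1361/π) × 0.915163 = 396.47 W/m².
Ratio Q̄_A / Q̄_B = 375.53 / 396.47 = 0.9472.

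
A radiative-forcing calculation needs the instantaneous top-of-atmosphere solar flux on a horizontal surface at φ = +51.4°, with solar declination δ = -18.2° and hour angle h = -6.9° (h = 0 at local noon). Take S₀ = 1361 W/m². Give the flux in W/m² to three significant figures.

469 W/m²

cos θ_z = sin φ sin δ + cos φ cos δ cos h = -0.244096 + 0.588376 = 0.344280.
Flux = S₀ · cos θ_z = 1361 × 0.344280 = 468.6 W/m².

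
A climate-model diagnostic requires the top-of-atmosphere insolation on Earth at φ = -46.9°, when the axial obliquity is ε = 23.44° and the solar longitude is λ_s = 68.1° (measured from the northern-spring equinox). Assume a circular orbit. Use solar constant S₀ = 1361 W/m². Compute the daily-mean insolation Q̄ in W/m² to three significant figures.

Solar declination: sin δ = sin ε · sin λ_s = sin 23.44° × sin 68.1° = 0.36908, so δ = +21.659°.
cos H₀ = −tan(-46.9°) tan(+21.659°) = 0.4244, H₀ = 1.1325 rad.
Bracket: H₀ sin φ sin δ + cos φ cos δ sin H₀ = 1.1325×-0.73016×0.36908 + 0.68327×0.92940×0.90549 = -0.305195 + 0.575014 = 0.269819.
Q̄ = (S₀/π) × [bracket] = (1361/π) × 0.269819 = 116.9 W/m².

Q̄ ≈ 117 W/m²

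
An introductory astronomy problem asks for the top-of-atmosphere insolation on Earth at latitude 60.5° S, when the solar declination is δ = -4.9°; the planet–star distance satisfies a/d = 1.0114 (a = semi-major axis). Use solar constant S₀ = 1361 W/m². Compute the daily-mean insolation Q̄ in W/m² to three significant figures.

cos H₀ = −tan(-60.5°) tan(-4.900°) = -0.1515, H₀ = 1.7229 rad.
Bracket: H₀ sin φ sin δ + cos φ cos δ sin H₀ = 1.7229×-0.87036×-0.08542 + 0.49242×0.99635×0.98845 = 0.128091 + 0.484956 = 0.613047.
Inverse-square distance factor (a/d)² = 1.0114² = 1.022930.
Q̄ = (S₀/π) × 1.022930 × [bracket] = (1361/π) × 1.022930 × 0.613047 = 271.7 W/m².

Q̄ ≈ 272 W/m²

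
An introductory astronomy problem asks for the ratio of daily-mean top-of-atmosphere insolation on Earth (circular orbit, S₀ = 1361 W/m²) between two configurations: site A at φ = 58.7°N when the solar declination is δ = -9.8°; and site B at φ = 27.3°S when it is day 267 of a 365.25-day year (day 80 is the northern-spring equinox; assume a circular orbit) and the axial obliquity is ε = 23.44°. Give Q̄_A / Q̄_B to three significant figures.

— Configuration A (φ=+58.7°):
cos H₀ = −tan(+58.7°) tan(-9.800°) = 0.2841, H₀ = 1.2827 rad.
Bracket: H₀ sin φ sin δ + cos φ cos δ sin H₀ = 1.2827×0.85446×-0.17021 + 0.51952×0.98541×0.95880 = -0.186553 + 0.490848 = 0.304295.
Q̄ = (S₀/π) × [bracket] = (1361/π) × 0.304295 = 131.83 W/m².
— Configuration B (φ=-27.3°):
Solar longitude: λ_s = 360° × (267 − 80)/365.25 = 184.312°.
sin δ = sin 23.44° × sin 184.312° = -0.02991, so δ = -1.714°.
cos H₀ = −tan(-27.3°) tan(-1.714°) = -0.0154, H₀ = 1.5862 rad.
Bracket: H₀ sin φ sin δ + cos φ cos δ sin H₀ = 1.5862×-0.45865×-0.02991 + 0.88862×0.99955×0.99988 = 0.021760 + 0.888114 = 0.909874.
Q̄ = (S₀/π) × [bracket] = (1361/π) × 0.909874 = 394.18 W/m².
Ratio Q̄_A / Q̄_B = 131.83 / 394.18 = 0.3344.

Q̄_A / Q̄_B ≈ 0.334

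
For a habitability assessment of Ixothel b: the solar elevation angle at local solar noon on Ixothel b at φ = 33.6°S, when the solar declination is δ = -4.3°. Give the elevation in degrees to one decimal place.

60.7°

At local noon the hour angle is zero, so the zenith angle equals |φ − δ| = |-33.6° − (-4.300°)| = 29.300°.
Elevation = 90° − 29.300° = 60.7°.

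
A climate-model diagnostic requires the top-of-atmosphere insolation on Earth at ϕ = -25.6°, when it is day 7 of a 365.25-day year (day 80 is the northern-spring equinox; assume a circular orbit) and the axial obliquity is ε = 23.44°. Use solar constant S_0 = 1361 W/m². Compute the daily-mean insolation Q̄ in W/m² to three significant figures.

Solar longitude: L_s = 360° × (7 − 80)/365.25 = -71.951°, i.e. -71.951° + 360° = 288.049°.
sin δ = sin 23.44° × sin 288.049° = -0.37821, so δ = -22.223°.
cos h₀ = −tan(-25.6°) tan(-22.223°) = -0.1958, h₀ = 1.7678 rad.
Bracket: h₀ sin ϕ sin δ + cos ϕ cos δ sin h₀ = 1.7678×-0.43209×-0.37821 + 0.90183×0.92572×0.98065 = 0.288895 + 0.818688 = 1.107583.
Q̄ = (S_0/π) × [bracket] = (1361/π) × 1.107583 = 479.8 W/m².

Q̄ ≈ 480 W/m²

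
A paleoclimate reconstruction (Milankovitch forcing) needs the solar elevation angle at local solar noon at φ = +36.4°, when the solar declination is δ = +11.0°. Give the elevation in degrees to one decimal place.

64.6°

At local noon the hour angle is zero, so the zenith angle equals |φ − δ| = |+36.4° − (+11.000°)| = 25.400°.
Elevation = 90° − 25.400° = 64.6°.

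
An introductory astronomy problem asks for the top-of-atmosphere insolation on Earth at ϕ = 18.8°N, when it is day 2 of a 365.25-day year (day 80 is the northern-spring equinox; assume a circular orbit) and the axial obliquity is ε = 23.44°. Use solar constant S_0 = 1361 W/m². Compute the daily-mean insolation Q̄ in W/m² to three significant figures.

Solar longitude: L_s = 360° × (2 − 80)/365.25 = -76.879°, i.e. -76.879° + 360° = 283.121°.
sin δ = sin 23.44° × sin 283.121° = -0.38740, so δ = -22.793°.
cos h₀ = −tan(+18.8°) tan(-22.793°) = 0.1431, h₀ = 1.4273 rad.
Bracket: h₀ sin ϕ sin δ + cos ϕ cos δ sin h₀ = 1.4273×0.32227×-0.38740 + 0.94665×0.92191×0.98971 = -0.178195 + 0.863746 = 0.685551.
Q̄ = (S_0/π) × [bracket] = (1361/π) × 0.685551 = 297.0 W/m².

Q̄ ≈ 297 W/m²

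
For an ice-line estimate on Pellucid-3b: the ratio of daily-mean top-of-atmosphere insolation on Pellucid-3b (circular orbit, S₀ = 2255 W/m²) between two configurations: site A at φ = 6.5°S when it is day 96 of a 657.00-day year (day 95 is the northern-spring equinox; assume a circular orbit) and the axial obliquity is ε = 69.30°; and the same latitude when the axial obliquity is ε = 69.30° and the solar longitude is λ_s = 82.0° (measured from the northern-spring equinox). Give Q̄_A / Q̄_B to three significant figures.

Q̄_A / Q̄_B ≈ 4.42

— Configuration A (φ=-6.5°):
Solar longitude: λ_s = 360° × (96 − 95)/657.00 = 0.548°.
sin δ = sin 69.30° × sin 0.548° = 0.00895, so δ = +0.513°.
cos H₀ = −tan(-6.5°) tan(+0.513°) = 0.0010, H₀ = 1.5698 rad.
Bracket: H₀ sin φ sin δ + cos φ cos δ sin H₀ = 1.5698×-0.11320×0.00895 + 0.99357×0.99996×1.00000 = -0.001590 + 0.993530 = 0.991940.
Q̄ = (S₀/π) × [bracket] = (2255/π) × 0.991940 = 712.00 W/m².
— Configuration B (φ=-6.5°):
Solar declination: sin δ = sin ε · sin λ_s = sin 69.30° × sin 82.0° = 0.92634, so δ = +67.871°.
cos H₀ = −tan(-6.5°) tan(+67.871°) = 0.2802, H₀ = 1.2868 rad.
Bracket: H₀ sin φ sin δ + cos φ cos δ sin H₀ = 1.2868×-0.11320×0.92634 + 0.99357×0.37669×0.95995 = -0.134936 + 0.359278 = 0.224342.
Q̄ = (S₀/π) × [bracket] = (2255/π) × 0.224342 = 161.03 W/m².
Ratio Q̄_A / Q̄_B = 712.00 / 161.03 = 4.422.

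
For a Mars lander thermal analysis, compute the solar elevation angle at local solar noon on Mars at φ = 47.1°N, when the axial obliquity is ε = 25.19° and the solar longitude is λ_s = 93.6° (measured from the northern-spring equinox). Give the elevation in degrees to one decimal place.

68.0°

Solar declination: sin δ = sin ε · sin λ_s = sin 25.19° × sin 93.6° = 0.42478, so δ = +25.137°.
At local noon the hour angle is zero, so the zenith angle equals |φ − δ| = |+47.1° − (+25.137°)| = 21.963°.
Elevation = 90° − 21.963° = 68.0°.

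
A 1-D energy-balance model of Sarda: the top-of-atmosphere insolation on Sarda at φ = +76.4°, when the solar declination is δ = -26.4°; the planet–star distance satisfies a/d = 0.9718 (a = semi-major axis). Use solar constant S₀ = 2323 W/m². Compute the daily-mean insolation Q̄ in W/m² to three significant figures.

cos H₀ = −tan(+76.4°) tan(-26.400°) = 2.0519 ≥ 1 ⇒ polar night, H₀ = 0 and Q̄ = 0.
Inverse-square distance factor (a/d)² = 0.9718² = 0.944395.

Q̄ ≈ 0.00 W/m²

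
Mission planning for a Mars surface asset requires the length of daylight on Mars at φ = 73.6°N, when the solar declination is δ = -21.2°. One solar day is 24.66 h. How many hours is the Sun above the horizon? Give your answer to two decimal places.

cos H₀ = −tan φ · tan δ = 1.3179 ≥ 1, so the Sun never rises (polar night) and H₀ = 0.
Daylight = 2H₀/(2π) × 24.66 h = (0.0000/π) × 24.66 = 0.00 h.

0.00 h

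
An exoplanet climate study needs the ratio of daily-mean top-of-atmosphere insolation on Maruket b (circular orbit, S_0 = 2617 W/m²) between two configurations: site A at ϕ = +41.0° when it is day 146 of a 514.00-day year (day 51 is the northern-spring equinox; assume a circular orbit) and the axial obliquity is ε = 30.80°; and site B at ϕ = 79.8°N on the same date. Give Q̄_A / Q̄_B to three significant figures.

— Configuration A (ϕ=+41.0°):
Solar longitude: L_s = 360° × (146 − 51)/514.00 = 66.537°.
sin δ = sin 30.80° × sin 66.537° = 0.46971, so δ = +28.015°.
cos h₀ = −tan(+41.0°) tan(+28.015°) = -0.4625, h₀ = 2.0516 rad.
Bracket: h₀ sin ϕ sin δ + cos ϕ cos δ sin h₀ = 2.0516×0.65606×0.46971 + 0.75471×0.88282×0.88662 = 0.632217 + 0.590731 = 1.222948.
Q̄ = (S_0/π) × [bracket] = (2617/π) × 1.222948 = 1018.7 W/m².
— Configuration B (ϕ=+79.8°):
cos h₀ = −tan(+79.8°) tan(+28.015°) = -2.9570 ≤ −1 ⇒ polar day, h₀ = π.
Bracket: h₀ sin ϕ sin δ + cos ϕ cos δ sin h₀ = 3.1416×0.98420×0.46971 + 0.17708×0.88282×0.00000 = 1.452326 + 0.000000 = 1.452326.
Q̄ = (S_0/π) × [bracket] = (2617/π) × 1.452326 = 1209.8 W/m².
Ratio Q̄_A / Q̄_B = 1018.7 / 1209.8 = 0.8420.

Q̄_A / Q̄_B ≈ 0.842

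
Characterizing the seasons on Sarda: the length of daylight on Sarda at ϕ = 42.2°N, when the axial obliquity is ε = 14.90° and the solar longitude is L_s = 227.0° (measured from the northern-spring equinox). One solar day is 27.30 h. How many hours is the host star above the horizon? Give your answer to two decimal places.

Solar declination: sin δ = sin ε · sin L_s = sin 14.90° × sin 227.0° = -0.18806, so δ = -10.839°.
cos h₀ = −tan ϕ · tan δ = −tan(+42.2°) × tan(-10.839°) = 0.1736, so h₀ = 1.3963 rad = 80.00°.
Daylight = 2h₀/(2π) × 27.30 h = (1.3963/π) × 27.30 = 12.13 h.

12.13 h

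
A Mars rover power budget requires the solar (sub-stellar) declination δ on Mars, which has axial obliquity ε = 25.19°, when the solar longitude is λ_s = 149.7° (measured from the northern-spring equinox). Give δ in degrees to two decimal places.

δ = +12.40°

sin δ = sin ε · sin λ_s = sin 25.19° × sin 149.7° = 0.214738.
δ = arcsin(0.214738) = +12.40°.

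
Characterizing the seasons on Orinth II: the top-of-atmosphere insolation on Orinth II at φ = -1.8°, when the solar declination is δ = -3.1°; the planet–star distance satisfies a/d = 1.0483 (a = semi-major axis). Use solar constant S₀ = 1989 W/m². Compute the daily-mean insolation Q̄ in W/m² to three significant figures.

cos H₀ = −tan(-1.8°) tan(-3.100°) = -0.0017, H₀ = 1.5725 rad.
Bracket: H₀ sin φ sin δ + cos φ cos δ sin H₀ = 1.5725×-0.03141×-0.05408 + 0.99951×0.99854×1.00000 = 0.002671 + 0.998051 = 1.000722.
Inverse-square distance factor (a/d)² = 1.0483² = 1.098933.
Q̄ = (S₀/π) × 1.098933 × [bracket] = (1989/π) × 1.098933 × 1.000722 = 696.3 W/m².

Q̄ ≈ 696 W/m²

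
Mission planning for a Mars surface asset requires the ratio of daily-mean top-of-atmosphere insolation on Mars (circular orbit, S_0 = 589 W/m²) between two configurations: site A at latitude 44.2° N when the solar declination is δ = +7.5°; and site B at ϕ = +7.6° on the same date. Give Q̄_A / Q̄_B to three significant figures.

Q̄_A / Q̄_B ≈ 0.851

— Configuration A (ϕ=+44.2°):
cos h₀ = −tan(+44.2°) tan(+7.500°) = -0.1280, h₀ = 1.6992 rad.
Bracket: h₀ sin ϕ sin δ + cos ϕ cos δ sin h₀ = 1.6992×0.69717×0.13053 + 0.71691×0.99144×0.99177 = 0.154630 + 0.704924 = 0.859554.
Q̄ = (S_0/π) × [bracket] = (589/π) × 0.859554 = 161.15 W/m².
— Configuration B (ϕ=+7.6°):
cos h₀ = −tan(+7.6°) tan(+7.500°) = -0.0176, h₀ = 1.5884 rad.
Bracket: h₀ sin ϕ sin δ + cos ϕ cos δ sin h₀ = 1.5884×0.13226×0.13053 + 0.99122×0.99144×0.99985 = 0.027422 + 0.982588 = 1.010010.
Q̄ = (S_0/π) × [bracket] = (589/π) × 1.010010 = 189.36 W/m².
Ratio Q̄_A / Q̄_B = 161.15 / 189.36 = 0.8510.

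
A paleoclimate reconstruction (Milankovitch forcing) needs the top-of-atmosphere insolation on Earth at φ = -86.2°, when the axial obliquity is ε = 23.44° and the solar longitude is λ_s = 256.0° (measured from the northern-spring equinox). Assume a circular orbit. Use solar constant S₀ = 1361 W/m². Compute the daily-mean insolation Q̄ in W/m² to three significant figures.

Solar declination: sin δ = sin ε · sin λ_s = sin 23.44° × sin 256.0° = -0.38597, so δ = -22.704°.
cos H₀ = −tan(-86.2°) tan(-22.704°) = -6.2992 ≤ −1 ⇒ polar day, H₀ = π.
Bracket: H₀ sin φ sin δ + cos φ cos δ sin H₀ = 3.1416×-0.99780×-0.38597 + 0.06627×0.92251×0.00000 = 1.209896 + 0.000000 = 1.209896.
Q̄ = (S₀/π) × [bracket] = (1361/π) × 1.209896 = 524.2 W/m².

Q̄ ≈ 524 W/m²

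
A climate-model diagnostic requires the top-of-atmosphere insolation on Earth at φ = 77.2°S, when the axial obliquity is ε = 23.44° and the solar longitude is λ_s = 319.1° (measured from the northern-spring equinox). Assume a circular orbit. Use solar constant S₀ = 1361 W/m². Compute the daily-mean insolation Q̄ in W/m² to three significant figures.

Solar declination: sin δ = sin ε · sin λ_s = sin 23.44° × sin 319.1° = -0.26045, so δ = -15.097°.
cos H₀ = −tan(-77.2°) tan(-15.097°) = -1.1873 ≤ −1 ⇒ polar day, H₀ = π.
Bracket: H₀ sin φ sin δ + cos φ cos δ sin H₀ = 3.1416×-0.97515×-0.26045 + 0.22155×0.96549×0.00000 = 0.797897 + 0.000000 = 0.797897.
Q̄ = (S₀/π) × [bracket] = (1361/π) × 0.797897 = 345.7 W/m².

Q̄ ≈ 346 W/m²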